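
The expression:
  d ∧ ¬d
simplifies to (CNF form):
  False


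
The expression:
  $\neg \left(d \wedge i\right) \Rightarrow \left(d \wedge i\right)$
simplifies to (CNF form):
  $d \wedge i$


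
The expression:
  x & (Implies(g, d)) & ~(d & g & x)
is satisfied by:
  {x: True, g: False}


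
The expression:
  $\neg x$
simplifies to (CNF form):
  $\neg x$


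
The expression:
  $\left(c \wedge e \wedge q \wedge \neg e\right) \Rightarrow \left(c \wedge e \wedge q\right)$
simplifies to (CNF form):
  $\text{True}$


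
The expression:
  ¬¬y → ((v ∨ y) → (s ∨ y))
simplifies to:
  True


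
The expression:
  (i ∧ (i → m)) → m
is always true.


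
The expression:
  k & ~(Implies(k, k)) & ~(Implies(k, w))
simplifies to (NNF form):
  False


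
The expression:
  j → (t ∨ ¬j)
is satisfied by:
  {t: True, j: False}
  {j: False, t: False}
  {j: True, t: True}


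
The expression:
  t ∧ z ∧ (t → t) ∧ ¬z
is never true.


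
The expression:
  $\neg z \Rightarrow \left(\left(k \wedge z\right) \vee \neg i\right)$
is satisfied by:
  {z: True, i: False}
  {i: False, z: False}
  {i: True, z: True}


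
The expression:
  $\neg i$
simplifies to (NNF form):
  $\neg i$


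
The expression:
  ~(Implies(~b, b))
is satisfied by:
  {b: False}


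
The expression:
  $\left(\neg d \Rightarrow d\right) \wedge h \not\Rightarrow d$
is never true.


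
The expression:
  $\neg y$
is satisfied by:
  {y: False}


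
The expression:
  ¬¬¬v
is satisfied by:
  {v: False}


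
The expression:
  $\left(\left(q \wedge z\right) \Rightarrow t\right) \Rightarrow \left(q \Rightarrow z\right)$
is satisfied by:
  {z: True, q: False}
  {q: False, z: False}
  {q: True, z: True}


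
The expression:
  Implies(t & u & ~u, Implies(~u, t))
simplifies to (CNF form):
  True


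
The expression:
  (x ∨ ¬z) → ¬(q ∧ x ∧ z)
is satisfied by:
  {q: False, z: False, x: False}
  {x: True, q: False, z: False}
  {z: True, q: False, x: False}
  {x: True, z: True, q: False}
  {q: True, x: False, z: False}
  {x: True, q: True, z: False}
  {z: True, q: True, x: False}


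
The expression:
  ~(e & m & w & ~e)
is always true.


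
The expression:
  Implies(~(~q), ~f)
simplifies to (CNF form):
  ~f | ~q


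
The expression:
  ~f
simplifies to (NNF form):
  ~f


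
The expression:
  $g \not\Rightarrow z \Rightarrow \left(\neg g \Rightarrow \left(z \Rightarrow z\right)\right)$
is always true.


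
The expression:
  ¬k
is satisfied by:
  {k: False}


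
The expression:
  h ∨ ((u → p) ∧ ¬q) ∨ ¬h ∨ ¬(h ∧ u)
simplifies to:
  True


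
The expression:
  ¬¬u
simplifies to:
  u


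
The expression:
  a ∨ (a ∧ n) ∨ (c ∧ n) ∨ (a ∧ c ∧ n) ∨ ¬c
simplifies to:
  a ∨ n ∨ ¬c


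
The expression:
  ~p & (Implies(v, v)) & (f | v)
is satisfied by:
  {v: True, f: True, p: False}
  {v: True, p: False, f: False}
  {f: True, p: False, v: False}


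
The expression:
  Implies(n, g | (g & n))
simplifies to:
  g | ~n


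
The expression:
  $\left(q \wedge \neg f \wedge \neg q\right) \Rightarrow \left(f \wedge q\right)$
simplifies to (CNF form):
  $\text{True}$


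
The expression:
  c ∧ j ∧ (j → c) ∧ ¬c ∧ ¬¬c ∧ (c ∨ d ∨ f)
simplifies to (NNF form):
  False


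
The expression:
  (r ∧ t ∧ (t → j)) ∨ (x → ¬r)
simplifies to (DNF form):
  (j ∧ t) ∨ ¬r ∨ ¬x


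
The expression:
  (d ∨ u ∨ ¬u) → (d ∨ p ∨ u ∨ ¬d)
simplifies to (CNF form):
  True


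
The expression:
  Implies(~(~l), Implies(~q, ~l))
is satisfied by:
  {q: True, l: False}
  {l: False, q: False}
  {l: True, q: True}


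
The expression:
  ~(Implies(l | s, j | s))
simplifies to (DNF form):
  l & ~j & ~s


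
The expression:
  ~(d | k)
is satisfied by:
  {d: False, k: False}


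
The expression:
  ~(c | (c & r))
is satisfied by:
  {c: False}


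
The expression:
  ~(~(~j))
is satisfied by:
  {j: False}


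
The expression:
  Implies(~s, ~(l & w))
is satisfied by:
  {s: True, l: False, w: False}
  {l: False, w: False, s: False}
  {w: True, s: True, l: False}
  {w: True, l: False, s: False}
  {s: True, l: True, w: False}
  {l: True, s: False, w: False}
  {w: True, l: True, s: True}


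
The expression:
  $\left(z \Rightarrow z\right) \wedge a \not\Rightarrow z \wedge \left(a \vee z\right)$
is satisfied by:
  {a: True, z: False}


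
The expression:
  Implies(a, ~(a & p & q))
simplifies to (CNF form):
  ~a | ~p | ~q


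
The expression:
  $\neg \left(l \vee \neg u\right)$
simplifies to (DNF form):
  $u \wedge \neg l$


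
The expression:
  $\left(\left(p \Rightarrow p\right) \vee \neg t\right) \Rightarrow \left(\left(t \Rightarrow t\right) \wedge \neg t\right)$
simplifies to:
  $\neg t$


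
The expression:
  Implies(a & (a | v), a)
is always true.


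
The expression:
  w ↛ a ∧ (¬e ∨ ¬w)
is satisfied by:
  {w: True, e: False, a: False}


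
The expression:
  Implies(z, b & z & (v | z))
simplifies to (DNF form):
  b | ~z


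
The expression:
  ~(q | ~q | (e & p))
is never true.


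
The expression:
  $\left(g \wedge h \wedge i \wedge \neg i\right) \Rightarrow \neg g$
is always true.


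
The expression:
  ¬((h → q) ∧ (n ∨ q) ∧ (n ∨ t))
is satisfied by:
  {h: True, n: False, q: False, t: False}
  {t: False, n: False, h: False, q: False}
  {t: True, h: True, n: False, q: False}
  {t: True, n: False, h: False, q: False}
  {q: True, h: True, t: False, n: False}
  {q: True, t: False, n: False, h: False}
  {h: True, n: True, q: False, t: False}
  {t: True, h: True, n: True, q: False}


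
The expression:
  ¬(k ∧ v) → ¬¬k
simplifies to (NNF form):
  k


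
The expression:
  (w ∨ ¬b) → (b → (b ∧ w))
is always true.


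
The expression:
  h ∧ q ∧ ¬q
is never true.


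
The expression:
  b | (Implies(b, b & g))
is always true.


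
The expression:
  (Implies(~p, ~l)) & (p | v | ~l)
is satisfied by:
  {p: True, l: False}
  {l: False, p: False}
  {l: True, p: True}


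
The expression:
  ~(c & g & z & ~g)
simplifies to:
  True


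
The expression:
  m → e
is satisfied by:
  {e: True, m: False}
  {m: False, e: False}
  {m: True, e: True}


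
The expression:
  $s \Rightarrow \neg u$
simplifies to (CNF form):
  $\neg s \vee \neg u$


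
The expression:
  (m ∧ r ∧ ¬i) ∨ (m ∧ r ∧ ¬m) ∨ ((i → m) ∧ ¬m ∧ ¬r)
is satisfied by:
  {i: False, m: False, r: False}
  {r: True, m: True, i: False}


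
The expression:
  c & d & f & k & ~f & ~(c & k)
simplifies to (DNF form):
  False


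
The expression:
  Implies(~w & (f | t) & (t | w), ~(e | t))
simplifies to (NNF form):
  w | ~t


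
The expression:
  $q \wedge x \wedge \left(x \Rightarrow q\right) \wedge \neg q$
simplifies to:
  $\text{False}$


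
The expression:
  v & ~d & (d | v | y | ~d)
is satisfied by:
  {v: True, d: False}


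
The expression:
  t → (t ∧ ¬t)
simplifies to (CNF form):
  ¬t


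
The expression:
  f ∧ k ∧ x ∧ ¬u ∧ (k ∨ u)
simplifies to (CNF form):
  f ∧ k ∧ x ∧ ¬u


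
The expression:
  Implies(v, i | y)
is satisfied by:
  {i: True, y: True, v: False}
  {i: True, v: False, y: False}
  {y: True, v: False, i: False}
  {y: False, v: False, i: False}
  {i: True, y: True, v: True}
  {i: True, v: True, y: False}
  {y: True, v: True, i: False}


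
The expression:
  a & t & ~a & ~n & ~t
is never true.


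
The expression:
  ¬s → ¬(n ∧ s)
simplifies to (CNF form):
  True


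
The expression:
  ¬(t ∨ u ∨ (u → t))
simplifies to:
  False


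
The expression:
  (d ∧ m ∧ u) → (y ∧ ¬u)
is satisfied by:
  {u: False, m: False, d: False}
  {d: True, u: False, m: False}
  {m: True, u: False, d: False}
  {d: True, m: True, u: False}
  {u: True, d: False, m: False}
  {d: True, u: True, m: False}
  {m: True, u: True, d: False}


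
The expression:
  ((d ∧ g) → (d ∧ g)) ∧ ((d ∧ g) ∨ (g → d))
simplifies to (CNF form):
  d ∨ ¬g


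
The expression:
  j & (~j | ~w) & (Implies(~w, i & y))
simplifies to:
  i & j & y & ~w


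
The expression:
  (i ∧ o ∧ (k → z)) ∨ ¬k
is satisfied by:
  {o: True, z: True, i: True, k: False}
  {o: True, z: True, i: False, k: False}
  {o: True, i: True, z: False, k: False}
  {o: True, i: False, z: False, k: False}
  {z: True, i: True, o: False, k: False}
  {z: True, o: False, i: False, k: False}
  {z: False, i: True, o: False, k: False}
  {z: False, o: False, i: False, k: False}
  {o: True, k: True, z: True, i: True}


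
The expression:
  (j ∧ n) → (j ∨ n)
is always true.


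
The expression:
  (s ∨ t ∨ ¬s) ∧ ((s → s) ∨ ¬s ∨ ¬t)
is always true.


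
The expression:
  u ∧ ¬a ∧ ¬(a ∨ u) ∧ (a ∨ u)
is never true.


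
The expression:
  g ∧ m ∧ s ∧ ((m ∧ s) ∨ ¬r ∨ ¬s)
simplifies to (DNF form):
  g ∧ m ∧ s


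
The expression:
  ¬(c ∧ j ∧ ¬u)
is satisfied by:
  {u: True, c: False, j: False}
  {c: False, j: False, u: False}
  {j: True, u: True, c: False}
  {j: True, c: False, u: False}
  {u: True, c: True, j: False}
  {c: True, u: False, j: False}
  {j: True, c: True, u: True}


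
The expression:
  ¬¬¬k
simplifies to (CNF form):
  ¬k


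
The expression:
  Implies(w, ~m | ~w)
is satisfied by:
  {w: False, m: False}
  {m: True, w: False}
  {w: True, m: False}


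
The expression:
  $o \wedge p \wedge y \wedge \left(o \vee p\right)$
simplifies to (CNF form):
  $o \wedge p \wedge y$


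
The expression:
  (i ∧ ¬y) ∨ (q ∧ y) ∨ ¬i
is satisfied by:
  {q: True, y: False, i: False}
  {q: False, y: False, i: False}
  {i: True, q: True, y: False}
  {i: True, q: False, y: False}
  {y: True, q: True, i: False}
  {y: True, q: False, i: False}
  {y: True, i: True, q: True}


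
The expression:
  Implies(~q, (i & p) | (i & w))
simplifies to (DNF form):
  q | (i & p) | (i & w)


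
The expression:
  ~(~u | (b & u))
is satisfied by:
  {u: True, b: False}


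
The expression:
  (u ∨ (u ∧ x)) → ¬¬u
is always true.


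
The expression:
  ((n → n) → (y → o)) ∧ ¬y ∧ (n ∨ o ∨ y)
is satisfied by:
  {n: True, o: True, y: False}
  {n: True, y: False, o: False}
  {o: True, y: False, n: False}


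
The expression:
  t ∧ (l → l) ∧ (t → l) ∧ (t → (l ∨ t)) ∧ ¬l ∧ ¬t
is never true.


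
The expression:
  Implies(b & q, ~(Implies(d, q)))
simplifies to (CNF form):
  ~b | ~q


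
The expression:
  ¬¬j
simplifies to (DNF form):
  j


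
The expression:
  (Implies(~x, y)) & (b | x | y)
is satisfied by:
  {y: True, x: True}
  {y: True, x: False}
  {x: True, y: False}


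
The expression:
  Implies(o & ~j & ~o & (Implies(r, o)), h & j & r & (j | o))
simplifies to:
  True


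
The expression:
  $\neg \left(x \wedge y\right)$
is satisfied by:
  {y: False, x: False}
  {x: True, y: False}
  {y: True, x: False}


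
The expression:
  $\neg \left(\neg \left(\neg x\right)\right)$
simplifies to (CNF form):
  $\neg x$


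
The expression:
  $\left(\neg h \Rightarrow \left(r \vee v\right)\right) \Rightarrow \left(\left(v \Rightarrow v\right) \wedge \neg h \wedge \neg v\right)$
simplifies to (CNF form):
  $\neg h \wedge \neg v$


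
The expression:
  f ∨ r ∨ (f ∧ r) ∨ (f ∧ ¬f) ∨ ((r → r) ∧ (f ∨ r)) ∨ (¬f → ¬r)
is always true.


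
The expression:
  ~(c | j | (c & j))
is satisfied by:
  {j: False, c: False}


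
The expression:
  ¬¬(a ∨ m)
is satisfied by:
  {a: True, m: True}
  {a: True, m: False}
  {m: True, a: False}


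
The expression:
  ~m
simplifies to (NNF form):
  ~m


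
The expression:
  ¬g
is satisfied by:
  {g: False}


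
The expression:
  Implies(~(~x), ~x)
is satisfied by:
  {x: False}


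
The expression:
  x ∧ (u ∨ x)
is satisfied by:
  {x: True}


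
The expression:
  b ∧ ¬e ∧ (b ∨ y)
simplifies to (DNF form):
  b ∧ ¬e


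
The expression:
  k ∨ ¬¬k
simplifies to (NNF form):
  k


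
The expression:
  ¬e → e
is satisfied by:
  {e: True}


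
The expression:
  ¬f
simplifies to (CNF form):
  ¬f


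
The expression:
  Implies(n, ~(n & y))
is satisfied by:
  {y: False, n: False}
  {n: True, y: False}
  {y: True, n: False}


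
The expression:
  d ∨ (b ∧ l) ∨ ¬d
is always true.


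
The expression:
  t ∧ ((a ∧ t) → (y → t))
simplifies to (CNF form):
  t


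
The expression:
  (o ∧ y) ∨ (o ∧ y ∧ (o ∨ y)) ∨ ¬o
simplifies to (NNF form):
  y ∨ ¬o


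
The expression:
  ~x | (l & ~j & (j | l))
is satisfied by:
  {l: True, x: False, j: False}
  {l: False, x: False, j: False}
  {j: True, l: True, x: False}
  {j: True, l: False, x: False}
  {x: True, l: True, j: False}


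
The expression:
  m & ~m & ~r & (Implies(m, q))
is never true.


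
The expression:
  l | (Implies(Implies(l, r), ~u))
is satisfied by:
  {l: True, u: False}
  {u: False, l: False}
  {u: True, l: True}


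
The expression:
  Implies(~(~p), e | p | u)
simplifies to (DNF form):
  True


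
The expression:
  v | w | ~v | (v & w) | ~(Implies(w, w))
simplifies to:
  True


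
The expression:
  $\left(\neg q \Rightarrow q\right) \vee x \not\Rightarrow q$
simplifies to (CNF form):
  $q \vee x$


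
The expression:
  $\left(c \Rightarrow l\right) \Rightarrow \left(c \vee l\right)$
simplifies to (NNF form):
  $c \vee l$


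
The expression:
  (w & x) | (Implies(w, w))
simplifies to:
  True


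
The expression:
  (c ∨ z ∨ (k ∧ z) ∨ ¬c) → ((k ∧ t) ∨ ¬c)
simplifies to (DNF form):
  (k ∧ t) ∨ ¬c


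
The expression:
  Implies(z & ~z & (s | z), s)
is always true.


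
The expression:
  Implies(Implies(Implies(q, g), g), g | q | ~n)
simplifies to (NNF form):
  True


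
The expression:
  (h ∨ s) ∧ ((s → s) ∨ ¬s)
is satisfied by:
  {s: True, h: True}
  {s: True, h: False}
  {h: True, s: False}


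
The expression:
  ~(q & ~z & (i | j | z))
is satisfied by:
  {z: True, i: False, q: False, j: False}
  {j: True, z: True, i: False, q: False}
  {z: True, i: True, q: False, j: False}
  {j: True, z: True, i: True, q: False}
  {j: False, i: False, q: False, z: False}
  {j: True, i: False, q: False, z: False}
  {i: True, j: False, q: False, z: False}
  {j: True, i: True, q: False, z: False}
  {q: True, z: True, j: False, i: False}
  {j: True, q: True, z: True, i: False}
  {q: True, z: True, i: True, j: False}
  {j: True, q: True, z: True, i: True}
  {q: True, z: False, i: False, j: False}


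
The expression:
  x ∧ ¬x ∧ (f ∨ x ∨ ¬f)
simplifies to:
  False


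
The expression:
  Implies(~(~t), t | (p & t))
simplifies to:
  True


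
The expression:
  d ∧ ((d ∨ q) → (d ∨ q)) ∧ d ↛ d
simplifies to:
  False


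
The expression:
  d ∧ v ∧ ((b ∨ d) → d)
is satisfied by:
  {d: True, v: True}


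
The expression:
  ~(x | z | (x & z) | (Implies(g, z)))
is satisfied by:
  {g: True, x: False, z: False}


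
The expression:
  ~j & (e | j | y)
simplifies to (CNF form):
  ~j & (e | y)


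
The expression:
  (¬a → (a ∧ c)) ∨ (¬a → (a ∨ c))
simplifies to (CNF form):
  a ∨ c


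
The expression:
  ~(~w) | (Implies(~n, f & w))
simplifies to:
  n | w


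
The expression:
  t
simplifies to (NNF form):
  t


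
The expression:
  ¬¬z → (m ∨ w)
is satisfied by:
  {m: True, w: True, z: False}
  {m: True, w: False, z: False}
  {w: True, m: False, z: False}
  {m: False, w: False, z: False}
  {z: True, m: True, w: True}
  {z: True, m: True, w: False}
  {z: True, w: True, m: False}


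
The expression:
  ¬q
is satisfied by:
  {q: False}


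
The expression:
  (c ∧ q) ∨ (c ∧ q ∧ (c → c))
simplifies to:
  c ∧ q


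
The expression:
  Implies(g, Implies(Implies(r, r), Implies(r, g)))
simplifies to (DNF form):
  True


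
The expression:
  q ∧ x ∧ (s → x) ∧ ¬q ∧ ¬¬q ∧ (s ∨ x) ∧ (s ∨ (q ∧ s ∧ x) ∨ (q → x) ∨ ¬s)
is never true.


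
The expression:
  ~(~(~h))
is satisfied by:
  {h: False}


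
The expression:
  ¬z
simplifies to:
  ¬z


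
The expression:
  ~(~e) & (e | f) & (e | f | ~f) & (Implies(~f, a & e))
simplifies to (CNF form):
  e & (a | f)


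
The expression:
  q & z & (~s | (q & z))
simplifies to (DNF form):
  q & z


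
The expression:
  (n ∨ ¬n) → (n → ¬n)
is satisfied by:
  {n: False}


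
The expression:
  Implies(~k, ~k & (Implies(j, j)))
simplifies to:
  True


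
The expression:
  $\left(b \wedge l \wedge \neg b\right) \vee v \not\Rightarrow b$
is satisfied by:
  {v: True, b: False}


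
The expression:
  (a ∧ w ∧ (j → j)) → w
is always true.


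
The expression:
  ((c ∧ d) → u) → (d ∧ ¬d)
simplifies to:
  c ∧ d ∧ ¬u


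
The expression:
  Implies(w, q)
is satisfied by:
  {q: True, w: False}
  {w: False, q: False}
  {w: True, q: True}


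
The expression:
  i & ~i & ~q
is never true.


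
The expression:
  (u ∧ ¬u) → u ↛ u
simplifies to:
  True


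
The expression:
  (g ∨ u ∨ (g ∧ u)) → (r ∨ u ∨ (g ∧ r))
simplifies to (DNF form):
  r ∨ u ∨ ¬g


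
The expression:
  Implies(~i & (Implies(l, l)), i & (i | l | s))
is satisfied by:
  {i: True}


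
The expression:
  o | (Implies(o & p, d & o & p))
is always true.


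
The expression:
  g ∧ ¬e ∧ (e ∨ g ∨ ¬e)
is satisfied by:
  {g: True, e: False}


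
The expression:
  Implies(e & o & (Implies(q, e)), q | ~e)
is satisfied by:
  {q: True, e: False, o: False}
  {e: False, o: False, q: False}
  {q: True, o: True, e: False}
  {o: True, e: False, q: False}
  {q: True, e: True, o: False}
  {e: True, q: False, o: False}
  {q: True, o: True, e: True}


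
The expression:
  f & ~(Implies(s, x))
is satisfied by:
  {s: True, f: True, x: False}


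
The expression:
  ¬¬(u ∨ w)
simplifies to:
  u ∨ w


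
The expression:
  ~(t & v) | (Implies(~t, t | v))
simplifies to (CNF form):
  True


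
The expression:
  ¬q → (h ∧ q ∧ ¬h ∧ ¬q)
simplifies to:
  q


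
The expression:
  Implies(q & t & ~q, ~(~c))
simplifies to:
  True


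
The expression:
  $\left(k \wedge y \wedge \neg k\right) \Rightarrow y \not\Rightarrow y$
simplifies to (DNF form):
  $\text{True}$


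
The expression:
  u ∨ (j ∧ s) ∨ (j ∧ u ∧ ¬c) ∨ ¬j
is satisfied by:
  {u: True, s: True, j: False}
  {u: True, s: False, j: False}
  {s: True, u: False, j: False}
  {u: False, s: False, j: False}
  {j: True, u: True, s: True}
  {j: True, u: True, s: False}
  {j: True, s: True, u: False}


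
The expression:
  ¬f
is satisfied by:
  {f: False}


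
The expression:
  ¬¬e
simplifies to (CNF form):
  e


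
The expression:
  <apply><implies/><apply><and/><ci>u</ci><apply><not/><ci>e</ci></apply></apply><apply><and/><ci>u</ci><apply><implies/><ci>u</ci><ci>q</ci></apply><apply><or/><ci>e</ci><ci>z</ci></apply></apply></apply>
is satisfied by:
  {q: True, e: True, z: True, u: False}
  {q: True, e: True, z: False, u: False}
  {e: True, z: True, u: False, q: False}
  {e: True, z: False, u: False, q: False}
  {q: True, z: True, u: False, e: False}
  {q: True, z: False, u: False, e: False}
  {z: True, q: False, u: False, e: False}
  {z: False, q: False, u: False, e: False}
  {q: True, e: True, u: True, z: True}
  {q: True, e: True, u: True, z: False}
  {e: True, u: True, z: True, q: False}
  {e: True, u: True, z: False, q: False}
  {q: True, u: True, z: True, e: False}


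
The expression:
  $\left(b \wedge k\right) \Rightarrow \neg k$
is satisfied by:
  {k: False, b: False}
  {b: True, k: False}
  {k: True, b: False}


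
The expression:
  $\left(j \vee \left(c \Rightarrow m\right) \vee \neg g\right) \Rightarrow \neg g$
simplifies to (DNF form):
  $\left(c \wedge \neg j \wedge \neg m\right) \vee \neg g$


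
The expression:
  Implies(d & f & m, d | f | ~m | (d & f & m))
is always true.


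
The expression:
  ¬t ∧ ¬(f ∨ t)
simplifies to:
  ¬f ∧ ¬t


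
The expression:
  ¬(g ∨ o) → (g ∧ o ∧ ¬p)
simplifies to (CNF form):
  g ∨ o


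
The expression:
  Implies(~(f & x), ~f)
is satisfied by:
  {x: True, f: False}
  {f: False, x: False}
  {f: True, x: True}


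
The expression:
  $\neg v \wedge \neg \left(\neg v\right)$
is never true.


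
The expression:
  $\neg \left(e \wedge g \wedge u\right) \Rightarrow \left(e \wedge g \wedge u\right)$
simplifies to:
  $e \wedge g \wedge u$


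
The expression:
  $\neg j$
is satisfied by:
  {j: False}


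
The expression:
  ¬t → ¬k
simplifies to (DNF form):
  t ∨ ¬k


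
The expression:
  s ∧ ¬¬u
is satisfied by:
  {u: True, s: True}


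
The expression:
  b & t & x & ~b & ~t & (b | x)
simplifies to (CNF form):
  False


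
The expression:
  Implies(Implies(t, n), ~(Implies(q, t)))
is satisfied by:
  {q: True, t: False, n: False}
  {n: True, q: True, t: False}
  {q: True, t: True, n: False}
  {t: True, n: False, q: False}


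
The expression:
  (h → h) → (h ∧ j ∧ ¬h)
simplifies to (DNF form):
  False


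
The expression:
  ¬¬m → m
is always true.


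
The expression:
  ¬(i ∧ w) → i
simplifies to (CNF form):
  i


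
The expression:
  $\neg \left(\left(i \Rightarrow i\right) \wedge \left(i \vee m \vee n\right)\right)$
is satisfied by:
  {n: False, i: False, m: False}


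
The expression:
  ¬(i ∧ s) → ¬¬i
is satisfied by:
  {i: True}


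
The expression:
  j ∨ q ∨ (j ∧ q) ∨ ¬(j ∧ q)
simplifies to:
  True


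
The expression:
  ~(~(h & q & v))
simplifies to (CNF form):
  h & q & v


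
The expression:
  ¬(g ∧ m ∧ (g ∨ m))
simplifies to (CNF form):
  ¬g ∨ ¬m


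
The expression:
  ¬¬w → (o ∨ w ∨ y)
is always true.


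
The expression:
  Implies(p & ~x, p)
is always true.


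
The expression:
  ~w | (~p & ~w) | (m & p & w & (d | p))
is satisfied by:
  {m: True, p: True, w: False}
  {m: True, p: False, w: False}
  {p: True, m: False, w: False}
  {m: False, p: False, w: False}
  {m: True, w: True, p: True}


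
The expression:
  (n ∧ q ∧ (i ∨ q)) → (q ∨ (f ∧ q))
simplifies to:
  True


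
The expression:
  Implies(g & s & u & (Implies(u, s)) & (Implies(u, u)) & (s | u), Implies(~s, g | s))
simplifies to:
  True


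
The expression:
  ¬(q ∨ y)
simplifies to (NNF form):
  ¬q ∧ ¬y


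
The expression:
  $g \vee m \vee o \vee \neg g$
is always true.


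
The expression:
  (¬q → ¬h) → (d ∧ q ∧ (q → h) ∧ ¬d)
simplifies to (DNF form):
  h ∧ ¬q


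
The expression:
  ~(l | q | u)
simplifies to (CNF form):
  ~l & ~q & ~u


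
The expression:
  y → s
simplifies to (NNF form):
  s ∨ ¬y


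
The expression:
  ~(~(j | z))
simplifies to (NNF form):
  j | z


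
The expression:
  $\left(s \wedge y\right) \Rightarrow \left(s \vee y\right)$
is always true.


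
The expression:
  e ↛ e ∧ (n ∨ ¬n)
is never true.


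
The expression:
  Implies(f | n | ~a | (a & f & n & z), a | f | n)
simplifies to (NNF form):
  a | f | n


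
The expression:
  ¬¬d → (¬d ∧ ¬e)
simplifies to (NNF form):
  ¬d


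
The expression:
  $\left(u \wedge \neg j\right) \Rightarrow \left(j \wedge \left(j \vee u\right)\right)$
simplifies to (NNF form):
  $j \vee \neg u$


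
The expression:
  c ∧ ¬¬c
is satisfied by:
  {c: True}


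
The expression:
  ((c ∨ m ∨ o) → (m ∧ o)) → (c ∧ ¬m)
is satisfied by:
  {c: True, m: False, o: False}
  {o: True, m: False, c: True}
  {o: True, m: False, c: False}
  {c: True, m: True, o: False}
  {m: True, o: False, c: False}


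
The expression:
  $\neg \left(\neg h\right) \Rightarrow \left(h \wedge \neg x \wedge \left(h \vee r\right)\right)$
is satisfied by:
  {h: False, x: False}
  {x: True, h: False}
  {h: True, x: False}


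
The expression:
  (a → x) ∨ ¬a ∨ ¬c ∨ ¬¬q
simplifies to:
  q ∨ x ∨ ¬a ∨ ¬c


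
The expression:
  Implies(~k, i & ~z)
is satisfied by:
  {k: True, i: True, z: False}
  {k: True, i: False, z: False}
  {k: True, z: True, i: True}
  {k: True, z: True, i: False}
  {i: True, z: False, k: False}


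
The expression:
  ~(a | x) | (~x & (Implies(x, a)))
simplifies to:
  ~x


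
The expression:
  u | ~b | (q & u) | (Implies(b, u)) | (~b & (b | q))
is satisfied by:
  {u: True, b: False}
  {b: False, u: False}
  {b: True, u: True}


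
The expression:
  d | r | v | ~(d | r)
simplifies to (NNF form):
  True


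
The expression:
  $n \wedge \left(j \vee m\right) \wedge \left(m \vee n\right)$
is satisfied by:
  {m: True, j: True, n: True}
  {m: True, n: True, j: False}
  {j: True, n: True, m: False}


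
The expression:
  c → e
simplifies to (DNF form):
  e ∨ ¬c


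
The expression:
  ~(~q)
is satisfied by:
  {q: True}


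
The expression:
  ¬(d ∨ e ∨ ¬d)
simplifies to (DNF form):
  False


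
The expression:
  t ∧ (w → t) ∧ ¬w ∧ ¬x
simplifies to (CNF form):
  t ∧ ¬w ∧ ¬x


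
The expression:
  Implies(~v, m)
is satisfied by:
  {m: True, v: True}
  {m: True, v: False}
  {v: True, m: False}


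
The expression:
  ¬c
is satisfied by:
  {c: False}


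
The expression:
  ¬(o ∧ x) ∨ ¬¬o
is always true.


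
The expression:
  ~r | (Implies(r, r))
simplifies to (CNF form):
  True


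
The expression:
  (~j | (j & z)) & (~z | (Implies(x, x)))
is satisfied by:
  {z: True, j: False}
  {j: False, z: False}
  {j: True, z: True}


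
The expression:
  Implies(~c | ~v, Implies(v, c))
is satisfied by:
  {c: True, v: False}
  {v: False, c: False}
  {v: True, c: True}


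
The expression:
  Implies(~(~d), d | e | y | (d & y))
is always true.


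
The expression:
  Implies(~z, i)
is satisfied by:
  {i: True, z: True}
  {i: True, z: False}
  {z: True, i: False}


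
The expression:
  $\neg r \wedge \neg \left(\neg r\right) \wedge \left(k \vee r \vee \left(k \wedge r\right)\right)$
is never true.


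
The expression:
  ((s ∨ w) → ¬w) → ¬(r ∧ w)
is always true.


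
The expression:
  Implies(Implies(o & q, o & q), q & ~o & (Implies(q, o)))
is never true.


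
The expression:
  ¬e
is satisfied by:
  {e: False}


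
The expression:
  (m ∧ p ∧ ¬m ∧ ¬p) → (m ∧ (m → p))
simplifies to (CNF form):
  True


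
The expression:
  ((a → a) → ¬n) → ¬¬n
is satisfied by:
  {n: True}


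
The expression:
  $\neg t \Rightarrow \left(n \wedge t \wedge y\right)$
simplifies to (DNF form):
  $t$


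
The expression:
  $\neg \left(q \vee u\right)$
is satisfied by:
  {q: False, u: False}


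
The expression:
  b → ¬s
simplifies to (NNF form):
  ¬b ∨ ¬s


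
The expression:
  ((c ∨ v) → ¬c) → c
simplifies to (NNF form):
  c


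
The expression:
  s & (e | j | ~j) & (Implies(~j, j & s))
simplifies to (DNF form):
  j & s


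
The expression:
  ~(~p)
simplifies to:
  p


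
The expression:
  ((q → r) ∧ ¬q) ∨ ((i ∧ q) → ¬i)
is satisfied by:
  {q: False, i: False}
  {i: True, q: False}
  {q: True, i: False}


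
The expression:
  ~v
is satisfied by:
  {v: False}


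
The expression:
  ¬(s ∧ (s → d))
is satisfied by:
  {s: False, d: False}
  {d: True, s: False}
  {s: True, d: False}


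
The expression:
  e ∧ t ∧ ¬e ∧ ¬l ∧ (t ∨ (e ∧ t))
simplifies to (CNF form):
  False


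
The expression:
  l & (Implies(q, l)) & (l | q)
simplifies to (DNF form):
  l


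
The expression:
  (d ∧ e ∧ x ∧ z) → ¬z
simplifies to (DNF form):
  ¬d ∨ ¬e ∨ ¬x ∨ ¬z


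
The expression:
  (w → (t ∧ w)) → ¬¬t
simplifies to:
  t ∨ w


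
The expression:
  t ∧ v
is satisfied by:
  {t: True, v: True}


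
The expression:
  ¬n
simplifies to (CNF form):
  ¬n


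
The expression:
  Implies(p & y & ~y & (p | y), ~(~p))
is always true.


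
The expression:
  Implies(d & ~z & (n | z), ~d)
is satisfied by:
  {z: True, n: False, d: False}
  {z: False, n: False, d: False}
  {d: True, z: True, n: False}
  {d: True, z: False, n: False}
  {n: True, z: True, d: False}
  {n: True, z: False, d: False}
  {n: True, d: True, z: True}


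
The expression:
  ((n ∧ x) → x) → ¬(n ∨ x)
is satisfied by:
  {n: False, x: False}


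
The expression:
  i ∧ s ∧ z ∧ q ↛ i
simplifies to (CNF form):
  False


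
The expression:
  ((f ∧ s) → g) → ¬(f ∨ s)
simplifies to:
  (f ∨ ¬s) ∧ (s ∨ ¬f) ∧ (¬g ∨ ¬s)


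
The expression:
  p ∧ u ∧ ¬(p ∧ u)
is never true.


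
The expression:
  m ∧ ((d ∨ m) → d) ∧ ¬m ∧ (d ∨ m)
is never true.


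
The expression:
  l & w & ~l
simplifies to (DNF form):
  False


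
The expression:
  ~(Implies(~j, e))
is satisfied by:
  {e: False, j: False}


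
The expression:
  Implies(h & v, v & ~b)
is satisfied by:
  {h: False, v: False, b: False}
  {b: True, h: False, v: False}
  {v: True, h: False, b: False}
  {b: True, v: True, h: False}
  {h: True, b: False, v: False}
  {b: True, h: True, v: False}
  {v: True, h: True, b: False}


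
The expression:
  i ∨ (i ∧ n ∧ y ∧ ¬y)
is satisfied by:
  {i: True}


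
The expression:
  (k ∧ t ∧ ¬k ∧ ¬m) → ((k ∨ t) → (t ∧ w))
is always true.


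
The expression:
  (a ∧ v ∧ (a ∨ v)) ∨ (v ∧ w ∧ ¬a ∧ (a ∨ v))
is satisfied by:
  {a: True, w: True, v: True}
  {a: True, v: True, w: False}
  {w: True, v: True, a: False}


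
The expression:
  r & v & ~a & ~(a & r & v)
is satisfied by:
  {r: True, v: True, a: False}


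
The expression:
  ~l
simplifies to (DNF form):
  ~l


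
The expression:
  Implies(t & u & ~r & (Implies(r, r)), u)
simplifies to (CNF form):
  True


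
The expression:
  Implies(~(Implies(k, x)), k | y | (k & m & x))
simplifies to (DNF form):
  True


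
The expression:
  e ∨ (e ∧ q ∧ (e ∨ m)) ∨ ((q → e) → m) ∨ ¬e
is always true.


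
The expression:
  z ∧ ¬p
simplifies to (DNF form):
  z ∧ ¬p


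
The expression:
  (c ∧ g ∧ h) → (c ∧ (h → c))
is always true.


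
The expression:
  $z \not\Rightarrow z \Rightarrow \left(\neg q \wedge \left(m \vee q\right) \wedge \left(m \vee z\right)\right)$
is always true.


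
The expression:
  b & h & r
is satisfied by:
  {r: True, h: True, b: True}


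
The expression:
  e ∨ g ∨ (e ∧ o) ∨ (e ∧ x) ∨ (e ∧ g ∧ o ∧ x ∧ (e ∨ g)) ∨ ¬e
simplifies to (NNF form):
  True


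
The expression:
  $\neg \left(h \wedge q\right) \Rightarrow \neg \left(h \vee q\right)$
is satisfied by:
  {h: False, q: False}
  {q: True, h: True}


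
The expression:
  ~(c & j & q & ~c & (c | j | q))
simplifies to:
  True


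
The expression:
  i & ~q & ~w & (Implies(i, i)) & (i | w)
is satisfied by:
  {i: True, q: False, w: False}


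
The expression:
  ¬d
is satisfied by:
  {d: False}


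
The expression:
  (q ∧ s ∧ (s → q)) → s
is always true.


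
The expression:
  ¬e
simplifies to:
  ¬e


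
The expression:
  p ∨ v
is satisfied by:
  {v: True, p: True}
  {v: True, p: False}
  {p: True, v: False}


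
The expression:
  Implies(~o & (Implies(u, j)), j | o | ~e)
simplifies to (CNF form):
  j | o | u | ~e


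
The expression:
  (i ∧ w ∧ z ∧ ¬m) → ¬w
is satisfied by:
  {m: True, w: False, z: False, i: False}
  {i: False, w: False, m: False, z: False}
  {i: True, m: True, w: False, z: False}
  {i: True, w: False, m: False, z: False}
  {z: True, m: True, i: False, w: False}
  {z: True, i: False, w: False, m: False}
  {z: True, i: True, m: True, w: False}
  {z: True, i: True, w: False, m: False}
  {m: True, w: True, z: False, i: False}
  {w: True, z: False, m: False, i: False}
  {i: True, w: True, m: True, z: False}
  {i: True, w: True, z: False, m: False}
  {m: True, w: True, z: True, i: False}
  {w: True, z: True, i: False, m: False}
  {i: True, w: True, z: True, m: True}


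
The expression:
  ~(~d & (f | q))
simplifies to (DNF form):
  d | (~f & ~q)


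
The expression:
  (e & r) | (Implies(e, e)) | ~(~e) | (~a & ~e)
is always true.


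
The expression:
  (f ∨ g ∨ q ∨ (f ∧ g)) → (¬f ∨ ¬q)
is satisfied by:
  {q: False, f: False}
  {f: True, q: False}
  {q: True, f: False}


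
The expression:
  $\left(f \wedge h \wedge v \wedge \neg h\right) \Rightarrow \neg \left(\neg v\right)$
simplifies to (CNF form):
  $\text{True}$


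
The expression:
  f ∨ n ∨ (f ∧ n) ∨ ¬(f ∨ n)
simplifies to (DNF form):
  True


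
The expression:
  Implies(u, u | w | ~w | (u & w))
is always true.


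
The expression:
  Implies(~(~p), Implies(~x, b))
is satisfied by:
  {x: True, b: True, p: False}
  {x: True, p: False, b: False}
  {b: True, p: False, x: False}
  {b: False, p: False, x: False}
  {x: True, b: True, p: True}
  {x: True, p: True, b: False}
  {b: True, p: True, x: False}


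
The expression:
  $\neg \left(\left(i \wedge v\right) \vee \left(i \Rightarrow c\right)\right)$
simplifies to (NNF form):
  $i \wedge \neg c \wedge \neg v$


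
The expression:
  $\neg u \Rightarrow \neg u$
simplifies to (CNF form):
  $\text{True}$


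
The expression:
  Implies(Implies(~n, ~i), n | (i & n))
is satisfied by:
  {i: True, n: True}
  {i: True, n: False}
  {n: True, i: False}


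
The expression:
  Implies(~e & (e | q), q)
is always true.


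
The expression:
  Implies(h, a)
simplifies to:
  a | ~h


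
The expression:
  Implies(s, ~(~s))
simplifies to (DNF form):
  True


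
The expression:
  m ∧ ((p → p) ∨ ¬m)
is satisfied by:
  {m: True}


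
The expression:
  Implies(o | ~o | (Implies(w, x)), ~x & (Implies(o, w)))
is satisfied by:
  {w: True, x: False, o: False}
  {x: False, o: False, w: False}
  {o: True, w: True, x: False}


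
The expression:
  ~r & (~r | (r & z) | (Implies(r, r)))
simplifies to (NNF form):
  ~r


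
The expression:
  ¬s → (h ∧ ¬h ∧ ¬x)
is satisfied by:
  {s: True}


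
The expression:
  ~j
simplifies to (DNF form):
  ~j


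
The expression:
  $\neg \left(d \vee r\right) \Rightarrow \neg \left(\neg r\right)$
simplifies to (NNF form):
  $d \vee r$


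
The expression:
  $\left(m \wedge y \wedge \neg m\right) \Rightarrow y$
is always true.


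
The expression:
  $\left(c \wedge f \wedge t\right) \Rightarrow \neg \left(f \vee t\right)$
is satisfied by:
  {c: False, t: False, f: False}
  {f: True, c: False, t: False}
  {t: True, c: False, f: False}
  {f: True, t: True, c: False}
  {c: True, f: False, t: False}
  {f: True, c: True, t: False}
  {t: True, c: True, f: False}


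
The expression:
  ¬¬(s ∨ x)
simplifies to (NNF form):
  s ∨ x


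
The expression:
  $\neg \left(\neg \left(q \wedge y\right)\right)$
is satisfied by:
  {y: True, q: True}


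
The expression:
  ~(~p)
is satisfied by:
  {p: True}


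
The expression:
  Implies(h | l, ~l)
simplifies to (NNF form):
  ~l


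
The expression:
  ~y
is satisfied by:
  {y: False}


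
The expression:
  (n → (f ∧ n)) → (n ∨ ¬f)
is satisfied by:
  {n: True, f: False}
  {f: False, n: False}
  {f: True, n: True}


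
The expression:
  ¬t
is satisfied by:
  {t: False}


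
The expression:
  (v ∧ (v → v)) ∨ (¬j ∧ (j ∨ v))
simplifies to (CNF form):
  v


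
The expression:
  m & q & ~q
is never true.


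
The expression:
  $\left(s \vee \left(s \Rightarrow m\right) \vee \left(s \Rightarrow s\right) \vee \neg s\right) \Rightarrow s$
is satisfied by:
  {s: True}


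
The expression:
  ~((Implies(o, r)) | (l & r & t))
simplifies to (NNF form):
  o & ~r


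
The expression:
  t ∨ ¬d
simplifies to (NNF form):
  t ∨ ¬d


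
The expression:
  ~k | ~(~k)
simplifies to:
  True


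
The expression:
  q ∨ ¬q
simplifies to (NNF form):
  True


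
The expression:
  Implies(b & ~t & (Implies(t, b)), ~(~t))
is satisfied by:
  {t: True, b: False}
  {b: False, t: False}
  {b: True, t: True}


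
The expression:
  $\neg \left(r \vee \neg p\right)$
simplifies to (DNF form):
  $p \wedge \neg r$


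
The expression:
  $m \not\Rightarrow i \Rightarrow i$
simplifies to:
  $i \vee \neg m$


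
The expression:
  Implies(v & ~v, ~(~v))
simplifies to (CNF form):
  True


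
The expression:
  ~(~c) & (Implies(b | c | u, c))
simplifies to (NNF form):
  c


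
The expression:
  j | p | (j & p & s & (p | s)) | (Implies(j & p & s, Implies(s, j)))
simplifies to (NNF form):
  True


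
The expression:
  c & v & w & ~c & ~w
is never true.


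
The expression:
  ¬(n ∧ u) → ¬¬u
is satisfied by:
  {u: True}


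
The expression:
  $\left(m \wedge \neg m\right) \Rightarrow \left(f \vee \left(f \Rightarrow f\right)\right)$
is always true.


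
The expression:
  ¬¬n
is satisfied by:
  {n: True}


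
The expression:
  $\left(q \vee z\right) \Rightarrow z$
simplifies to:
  $z \vee \neg q$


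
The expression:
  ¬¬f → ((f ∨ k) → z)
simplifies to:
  z ∨ ¬f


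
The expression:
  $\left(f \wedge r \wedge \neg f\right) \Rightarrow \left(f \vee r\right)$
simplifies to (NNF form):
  $\text{True}$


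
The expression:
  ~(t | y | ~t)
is never true.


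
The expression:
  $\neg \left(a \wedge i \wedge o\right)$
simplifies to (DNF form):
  $\neg a \vee \neg i \vee \neg o$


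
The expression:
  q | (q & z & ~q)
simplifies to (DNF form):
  q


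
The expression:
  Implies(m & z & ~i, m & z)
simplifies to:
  True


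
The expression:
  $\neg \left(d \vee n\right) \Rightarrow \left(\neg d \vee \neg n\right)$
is always true.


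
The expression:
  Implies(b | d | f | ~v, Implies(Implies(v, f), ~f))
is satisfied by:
  {f: False}


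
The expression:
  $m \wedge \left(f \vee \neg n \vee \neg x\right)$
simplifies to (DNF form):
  $\left(f \wedge m\right) \vee \left(m \wedge \neg n\right) \vee \left(m \wedge \neg x\right)$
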